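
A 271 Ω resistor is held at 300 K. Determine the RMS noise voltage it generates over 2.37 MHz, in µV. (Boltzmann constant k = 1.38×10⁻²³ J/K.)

3.26 µV

V_n = √(4kTRB)
4kTRB = 4 × 1.38×10⁻²³ × 300 × 2.71×10² × 2.37×10⁶ = 1.06×10⁻¹¹ V²
V_n = √(1.06×10⁻¹¹) = 3.26×10⁻⁶ V = 3.26 µV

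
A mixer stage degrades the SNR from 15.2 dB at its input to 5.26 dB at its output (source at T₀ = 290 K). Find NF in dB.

9.94 dB

NF (dB) = SNR_in(dB) − SNR_out(dB) when the source is at T₀
NF = 15.2 − 5.26 = 9.94 dB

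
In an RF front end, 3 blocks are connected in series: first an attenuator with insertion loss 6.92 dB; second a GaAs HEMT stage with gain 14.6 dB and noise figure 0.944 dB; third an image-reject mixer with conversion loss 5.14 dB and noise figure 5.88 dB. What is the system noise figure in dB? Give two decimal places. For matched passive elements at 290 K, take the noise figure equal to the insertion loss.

Convert to linear (a loss of L dB is a gain of −L dB): F_i = 10^(NF_i/10), G_i = 10^(G_i,dB/10)
  Stage 1: F_1 = 10^(6.92/10) = 4.920, G_1 = 10^(−6.92/10) = 0.2032
  Stage 2: F_2 = 10^(0.944/10) = 1.243, G_2 = 10^(14.6/10) = 28.84
  Stage 3: F_3 = 10^(5.88/10) = 3.873, G_3 = 10^(−5.14/10) = 0.3062
Friis cascade:
  F = 4.920 + (1.243 − 1)/0.2032 + (3.873 − 1)/5.861 = 6.605
NF = 10 log₁₀(6.605) = 8.20 dB

8.20 dB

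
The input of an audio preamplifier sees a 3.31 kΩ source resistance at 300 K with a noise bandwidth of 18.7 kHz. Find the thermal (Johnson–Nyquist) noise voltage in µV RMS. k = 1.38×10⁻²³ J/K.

1.01 µV

V_n = √(4kTRB)
4kTRB = 4 × 1.38×10⁻²³ × 300 × 3.31×10³ × 1.87×10⁴ = 1.03×10⁻¹² V²
V_n = √(1.03×10⁻¹²) = 1.01×10⁻⁶ V = 1.01 µV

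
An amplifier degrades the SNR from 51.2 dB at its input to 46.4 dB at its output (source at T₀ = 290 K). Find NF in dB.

NF (dB) = SNR_in(dB) − SNR_out(dB) when the source is at T₀
NF = 51.2 − 46.4 = 4.8 dB

4.8 dB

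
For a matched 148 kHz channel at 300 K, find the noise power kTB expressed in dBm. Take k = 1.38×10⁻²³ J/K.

−122.1 dBm

P_n = kTB = 1.38×10⁻²³ × 300 × 1.48×10⁵ = 6.13×10⁻¹⁶ W
In dBm: 10 log₁₀(6.13×10⁻¹⁶ / 10⁻³) = −122.1 dBm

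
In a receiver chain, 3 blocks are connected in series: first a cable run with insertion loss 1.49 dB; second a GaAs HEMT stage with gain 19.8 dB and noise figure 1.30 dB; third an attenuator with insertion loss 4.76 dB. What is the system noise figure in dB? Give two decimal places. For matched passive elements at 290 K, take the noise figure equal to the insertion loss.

Convert to linear (a loss of L dB is a gain of −L dB): F_i = 10^(NF_i/10), G_i = 10^(G_i,dB/10)
  Stage 1: F_1 = 10^(1.49/10) = 1.409, G_1 = 10^(−1.49/10) = 0.7096
  Stage 2: F_2 = 10^(1.30/10) = 1.349, G_2 = 10^(19.8/10) = 95.50
  Stage 3: F_3 = 10^(4.76/10) = 2.992, G_3 = 10^(−4.76/10) = 0.3342
Friis cascade:
  F = 1.409 + (1.349 − 1)/0.7096 + (2.992 − 1)/67.76 = 1.930
NF = 10 log₁₀(1.930) = 2.86 dB

2.86 dB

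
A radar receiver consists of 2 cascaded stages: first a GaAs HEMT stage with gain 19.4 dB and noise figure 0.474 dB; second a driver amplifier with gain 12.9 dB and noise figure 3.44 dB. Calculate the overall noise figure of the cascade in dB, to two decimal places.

0.53 dB

Convert to linear (a loss of L dB is a gain of −L dB): F_i = 10^(NF_i/10), G_i = 10^(G_i,dB/10)
  Stage 1: F_1 = 10^(0.474/10) = 1.115, G_1 = 10^(19.4/10) = 87.10
  Stage 2: F_2 = 10^(3.44/10) = 2.208, G_2 = 10^(12.9/10) = 19.50
Friis cascade:
  F = 1.115 + (2.208 − 1)/87.10 = 1.129
NF = 10 log₁₀(1.129) = 0.53 dB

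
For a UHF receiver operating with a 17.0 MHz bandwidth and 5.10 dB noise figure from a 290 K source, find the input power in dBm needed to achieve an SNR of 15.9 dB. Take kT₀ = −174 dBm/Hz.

Sensitivity = −174 + 10 log₁₀(B) + NF + SNR_min
= −174 + 72.3 + 5.10 + 15.9
= −80.70 dBm → −80.7 dBm

−80.7 dBm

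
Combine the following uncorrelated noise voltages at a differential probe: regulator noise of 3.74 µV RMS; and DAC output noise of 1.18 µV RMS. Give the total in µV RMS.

Uncorrelated sources add in power (mean-square): V_tot = √(ΣV_i²)
V_tot = √[(3.74×10⁻⁶)² + (1.18×10⁻⁶)²] = 3.92×10⁻⁶ V = 3.92 µV

3.92 µV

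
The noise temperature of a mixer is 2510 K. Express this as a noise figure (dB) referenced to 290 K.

F = 1 + T_e/T₀ = 1 + 2510/290 = 9.65517
NF = 10 log₁₀(9.65517) = 9.85 dB

9.85 dB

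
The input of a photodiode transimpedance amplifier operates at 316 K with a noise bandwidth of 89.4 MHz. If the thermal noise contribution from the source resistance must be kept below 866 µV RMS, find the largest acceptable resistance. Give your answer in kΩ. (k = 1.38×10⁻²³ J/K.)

481 kΩ

Johnson–Nyquist: V_n = √(4kTRB) ⇒ R = V_n² / (4kTB)
4kTB = 4 × 1.38×10⁻²³ × 316 × 8.94×10⁷ = 1.56×10⁻¹²
R = (8.66×10⁻⁴)² / 1.56×10⁻¹² = 4.81×10⁵ Ω = 481 kΩ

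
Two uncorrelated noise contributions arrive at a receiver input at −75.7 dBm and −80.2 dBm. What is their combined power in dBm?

Convert to linear, add, convert back:
P₁ = 2.69×10⁻¹¹ W, P₂ = 9.55×10⁻¹² W
P_tot = 3.65×10⁻¹¹ W → 10 log₁₀(P_tot / 10⁻³) = −74.4 dBm

−74.4 dBm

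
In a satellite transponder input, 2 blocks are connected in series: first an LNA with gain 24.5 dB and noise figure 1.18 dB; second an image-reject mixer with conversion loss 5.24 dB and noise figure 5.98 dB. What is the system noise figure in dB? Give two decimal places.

1.21 dB

Convert to linear (a loss of L dB is a gain of −L dB): F_i = 10^(NF_i/10), G_i = 10^(G_i,dB/10)
  Stage 1: F_1 = 10^(1.18/10) = 1.312, G_1 = 10^(24.5/10) = 281.8
  Stage 2: F_2 = 10^(5.98/10) = 3.963, G_2 = 10^(−5.24/10) = 0.2992
Friis cascade:
  F = 1.312 + (3.963 − 1)/281.8 = 1.323
NF = 10 log₁₀(1.323) = 1.21 dB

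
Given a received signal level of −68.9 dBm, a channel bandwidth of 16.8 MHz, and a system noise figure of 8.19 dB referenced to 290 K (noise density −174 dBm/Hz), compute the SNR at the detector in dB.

Noise floor: N = −174 + 10 log₁₀(B) + NF
10 log₁₀(1.68×10⁷) = 72.25 dB
N = −174 + 72.25 + 8.19 = −93.56 dBm
SNR = P_sig − N = −68.9 − (−93.56) = 24.66 dB → 24.7 dB

24.7 dB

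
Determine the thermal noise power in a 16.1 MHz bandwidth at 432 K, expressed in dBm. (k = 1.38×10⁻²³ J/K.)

P_n = kTB = 1.38×10⁻²³ × 432 × 1.61×10⁷ = 9.60×10⁻¹⁴ W
In dBm: 10 log₁₀(9.60×10⁻¹⁴ / 10⁻³) = −100.2 dBm

−100.2 dBm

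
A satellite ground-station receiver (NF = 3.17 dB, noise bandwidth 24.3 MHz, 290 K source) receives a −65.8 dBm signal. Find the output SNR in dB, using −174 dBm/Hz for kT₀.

Noise floor: N = −174 + 10 log₁₀(B) + NF
10 log₁₀(2.43×10⁷) = 73.86 dB
N = −174 + 73.86 + 3.17 = −96.97 dBm
SNR = P_sig − N = −65.8 − (−96.97) = 31.17 dB → 31.2 dB

31.2 dB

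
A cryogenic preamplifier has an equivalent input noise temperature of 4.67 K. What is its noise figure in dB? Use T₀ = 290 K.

0.069 dB

F = 1 + T_e/T₀ = 1 + 4.67/290 = 1.0161
NF = 10 log₁₀(1.0161) = 0.069 dB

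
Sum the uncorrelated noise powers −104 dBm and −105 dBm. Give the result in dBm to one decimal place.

Convert to linear, add, convert back:
P₁ = 3.98×10⁻¹⁴ W, P₂ = 3.16×10⁻¹⁴ W
P_tot = 7.14×10⁻¹⁴ W → 10 log₁₀(P_tot / 10⁻³) = −101.5 dBm

−101.5 dBm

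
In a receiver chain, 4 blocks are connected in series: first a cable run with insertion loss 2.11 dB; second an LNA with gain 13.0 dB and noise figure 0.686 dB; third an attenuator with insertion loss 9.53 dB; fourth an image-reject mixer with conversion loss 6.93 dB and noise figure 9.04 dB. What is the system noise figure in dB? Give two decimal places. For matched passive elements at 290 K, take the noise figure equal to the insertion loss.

Convert to linear (a loss of L dB is a gain of −L dB): F_i = 10^(NF_i/10), G_i = 10^(G_i,dB/10)
  Stage 1: F_1 = 10^(2.11/10) = 1.626, G_1 = 10^(−2.11/10) = 0.6152
  Stage 2: F_2 = 10^(0.686/10) = 1.171, G_2 = 10^(13.0/10) = 19.95
  Stage 3: F_3 = 10^(9.53/10) = 8.974, G_3 = 10^(−9.53/10) = 0.1114
  Stage 4: F_4 = 10^(9.04/10) = 8.017, G_4 = 10^(−6.93/10) = 0.2028
Friis cascade:
  F = 1.626 + (1.171 − 1)/0.6152 + (8.974 − 1)/12.27 + (8.017 − 1)/1.368 = 7.684
NF = 10 log₁₀(7.684) = 8.86 dB

8.86 dB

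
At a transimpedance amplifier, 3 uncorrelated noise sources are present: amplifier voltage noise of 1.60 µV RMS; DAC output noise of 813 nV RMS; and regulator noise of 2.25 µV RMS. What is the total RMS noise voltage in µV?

Uncorrelated sources add in power (mean-square): V_tot = √(ΣV_i²)
V_tot = √[(1.60×10⁻⁶)² + (8.13×10⁻⁷)² + (2.25×10⁻⁶)²] = 2.88×10⁻⁶ V = 2.88 µV

2.88 µV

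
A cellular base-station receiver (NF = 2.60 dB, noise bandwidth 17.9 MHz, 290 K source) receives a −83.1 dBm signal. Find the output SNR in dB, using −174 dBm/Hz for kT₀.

15.8 dB

Noise floor: N = −174 + 10 log₁₀(B) + NF
10 log₁₀(1.79×10⁷) = 72.53 dB
N = −174 + 72.53 + 2.60 = −98.87 dBm
SNR = P_sig − N = −83.1 − (−98.87) = 15.77 dB → 15.8 dB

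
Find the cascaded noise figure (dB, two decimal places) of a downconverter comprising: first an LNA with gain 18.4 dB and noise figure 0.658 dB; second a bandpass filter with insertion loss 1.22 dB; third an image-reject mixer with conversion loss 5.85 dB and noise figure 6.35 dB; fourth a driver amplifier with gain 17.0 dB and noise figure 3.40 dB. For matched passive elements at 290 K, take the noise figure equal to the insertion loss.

Convert to linear (a loss of L dB is a gain of −L dB): F_i = 10^(NF_i/10), G_i = 10^(G_i,dB/10)
  Stage 1: F_1 = 10^(0.658/10) = 1.164, G_1 = 10^(18.4/10) = 69.18
  Stage 2: F_2 = 10^(1.22/10) = 1.324, G_2 = 10^(−1.22/10) = 0.7551
  Stage 3: F_3 = 10^(6.35/10) = 4.315, G_3 = 10^(−5.85/10) = 0.2600
  Stage 4: F_4 = 10^(3.40/10) = 2.188, G_4 = 10^(17.0/10) = 50.12
Friis cascade:
  F = 1.164 + (1.324 − 1)/69.18 + (4.315 − 1)/52.24 + (2.188 − 1)/13.58 = 1.319
NF = 10 log₁₀(1.319) = 1.20 dB

1.20 dB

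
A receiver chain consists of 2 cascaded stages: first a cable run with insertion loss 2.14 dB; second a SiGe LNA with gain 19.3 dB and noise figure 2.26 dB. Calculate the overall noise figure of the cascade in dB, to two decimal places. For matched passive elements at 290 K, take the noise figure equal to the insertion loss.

Convert to linear (a loss of L dB is a gain of −L dB): F_i = 10^(NF_i/10), G_i = 10^(G_i,dB/10)
  Stage 1: F_1 = 10^(2.14/10) = 1.637, G_1 = 10^(−2.14/10) = 0.6109
  Stage 2: F_2 = 10^(2.26/10) = 1.683, G_2 = 10^(19.3/10) = 85.11
Friis cascade:
  F = 1.637 + (1.683 − 1)/0.6109 = 2.754
NF = 10 log₁₀(2.754) = 4.40 dB

4.40 dB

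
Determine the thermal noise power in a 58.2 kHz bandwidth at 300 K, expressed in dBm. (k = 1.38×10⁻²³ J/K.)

−126.2 dBm

P_n = kTB = 1.38×10⁻²³ × 300 × 5.82×10⁴ = 2.41×10⁻¹⁶ W
In dBm: 10 log₁₀(2.41×10⁻¹⁶ / 10⁻³) = −126.2 dBm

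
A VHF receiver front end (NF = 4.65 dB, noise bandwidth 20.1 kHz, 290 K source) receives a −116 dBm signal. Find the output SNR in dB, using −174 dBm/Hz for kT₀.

Noise floor: N = −174 + 10 log₁₀(B) + NF
10 log₁₀(2.01×10⁴) = 43.03 dB
N = −174 + 43.03 + 4.65 = −126.32 dBm
SNR = P_sig − N = −116 − (−126.32) = 10.32 dB → 10.3 dB

10.3 dB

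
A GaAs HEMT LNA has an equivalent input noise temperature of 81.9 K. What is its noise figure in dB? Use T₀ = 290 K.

1.08 dB

F = 1 + T_e/T₀ = 1 + 81.9/290 = 1.28241
NF = 10 log₁₀(1.28241) = 1.08 dB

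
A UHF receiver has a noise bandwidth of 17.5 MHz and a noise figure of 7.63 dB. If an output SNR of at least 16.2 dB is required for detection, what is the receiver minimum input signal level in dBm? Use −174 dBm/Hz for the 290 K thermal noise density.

−77.7 dBm

Sensitivity = −174 + 10 log₁₀(B) + NF + SNR_min
= −174 + 72.43 + 7.63 + 16.2
= −77.74 dBm → −77.7 dBm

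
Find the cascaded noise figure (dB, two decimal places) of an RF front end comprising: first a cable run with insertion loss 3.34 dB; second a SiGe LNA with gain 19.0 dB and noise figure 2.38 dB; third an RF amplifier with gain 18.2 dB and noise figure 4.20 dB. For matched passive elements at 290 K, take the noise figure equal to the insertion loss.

5.77 dB

Convert to linear (a loss of L dB is a gain of −L dB): F_i = 10^(NF_i/10), G_i = 10^(G_i,dB/10)
  Stage 1: F_1 = 10^(3.34/10) = 2.158, G_1 = 10^(−3.34/10) = 0.4634
  Stage 2: F_2 = 10^(2.38/10) = 1.730, G_2 = 10^(19.0/10) = 79.43
  Stage 3: F_3 = 10^(4.20/10) = 2.630, G_3 = 10^(18.2/10) = 66.07
Friis cascade:
  F = 2.158 + (1.730 − 1)/0.4634 + (2.630 − 1)/36.81 = 3.777
NF = 10 log₁₀(3.777) = 5.77 dB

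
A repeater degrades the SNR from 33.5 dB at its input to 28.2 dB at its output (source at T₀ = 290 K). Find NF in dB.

5.3 dB

NF (dB) = SNR_in(dB) − SNR_out(dB) when the source is at T₀
NF = 33.5 − 28.2 = 5.3 dB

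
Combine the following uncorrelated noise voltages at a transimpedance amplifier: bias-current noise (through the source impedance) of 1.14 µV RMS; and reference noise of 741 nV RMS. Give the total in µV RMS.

1.36 µV

Uncorrelated sources add in power (mean-square): V_tot = √(ΣV_i²)
V_tot = √[(1.14×10⁻⁶)² + (7.41×10⁻⁷)²] = 1.36×10⁻⁶ V = 1.36 µV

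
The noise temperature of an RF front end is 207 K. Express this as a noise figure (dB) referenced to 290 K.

F = 1 + T_e/T₀ = 1 + 207/290 = 1.71379
NF = 10 log₁₀(1.71379) = 2.34 dB

2.34 dB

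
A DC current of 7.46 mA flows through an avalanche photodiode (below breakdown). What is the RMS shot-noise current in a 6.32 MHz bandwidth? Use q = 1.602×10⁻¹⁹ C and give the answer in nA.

123 nA

I_n = √(2qI·B)
2qI·B = 2 × 1.602×10⁻¹⁹ × 7.46×10⁻³ × 6.32×10⁶ = 1.51×10⁻¹⁴ A²
I_n = √(1.51×10⁻¹⁴) = 1.23×10⁻⁷ A = 123 nA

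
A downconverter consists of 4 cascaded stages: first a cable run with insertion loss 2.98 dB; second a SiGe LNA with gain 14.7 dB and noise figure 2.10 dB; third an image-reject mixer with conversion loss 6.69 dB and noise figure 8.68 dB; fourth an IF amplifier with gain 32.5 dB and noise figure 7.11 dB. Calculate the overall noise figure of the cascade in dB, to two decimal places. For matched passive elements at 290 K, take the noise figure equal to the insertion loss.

Convert to linear (a loss of L dB is a gain of −L dB): F_i = 10^(NF_i/10), G_i = 10^(G_i,dB/10)
  Stage 1: F_1 = 10^(2.98/10) = 1.986, G_1 = 10^(−2.98/10) = 0.5035
  Stage 2: F_2 = 10^(2.10/10) = 1.622, G_2 = 10^(14.7/10) = 29.51
  Stage 3: F_3 = 10^(8.68/10) = 7.379, G_3 = 10^(−6.69/10) = 0.2143
  Stage 4: F_4 = 10^(7.11/10) = 5.140, G_4 = 10^(32.5/10) = 1778
Friis cascade:
  F = 1.986 + (1.622 − 1)/0.5035 + (7.379 − 1)/14.86 + (5.140 − 1)/3.184 = 4.951
NF = 10 log₁₀(4.951) = 6.95 dB

6.95 dB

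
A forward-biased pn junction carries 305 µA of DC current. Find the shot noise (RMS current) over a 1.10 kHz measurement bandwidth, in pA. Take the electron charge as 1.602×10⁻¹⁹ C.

I_n = √(2qI·B)
2qI·B = 2 × 1.602×10⁻¹⁹ × 3.05×10⁻⁴ × 1.10×10³ = 1.07×10⁻¹⁹ A²
I_n = √(1.07×10⁻¹⁹) = 3.28×10⁻¹⁰ A = 328 pA

328 pA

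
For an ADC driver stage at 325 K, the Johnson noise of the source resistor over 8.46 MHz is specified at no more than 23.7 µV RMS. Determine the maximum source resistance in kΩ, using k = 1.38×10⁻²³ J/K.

3.70 kΩ

Johnson–Nyquist: V_n = √(4kTRB) ⇒ R = V_n² / (4kTB)
4kTB = 4 × 1.38×10⁻²³ × 325 × 8.46×10⁶ = 1.52×10⁻¹³
R = (2.37×10⁻⁵)² / 1.52×10⁻¹³ = 3.70×10³ Ω = 3.70 kΩ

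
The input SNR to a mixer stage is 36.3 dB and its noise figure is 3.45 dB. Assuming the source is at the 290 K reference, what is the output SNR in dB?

32.85 dB

By definition F = SNR_in/SNR_out, so in dB: SNR_out = SNR_in − NF
SNR_out = 36.3 − 3.45 = 32.85 dB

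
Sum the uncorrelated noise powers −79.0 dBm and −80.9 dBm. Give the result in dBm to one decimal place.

−76.8 dBm

Convert to linear, add, convert back:
P₁ = 1.26×10⁻¹¹ W, P₂ = 8.13×10⁻¹² W
P_tot = 2.07×10⁻¹¹ W → 10 log₁₀(P_tot / 10⁻³) = −76.8 dBm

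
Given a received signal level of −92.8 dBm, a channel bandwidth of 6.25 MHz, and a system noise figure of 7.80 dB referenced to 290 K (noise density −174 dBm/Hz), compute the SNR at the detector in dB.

5.4 dB

Noise floor: N = −174 + 10 log₁₀(B) + NF
10 log₁₀(6.25×10⁶) = 67.96 dB
N = −174 + 67.96 + 7.80 = −98.24 dBm
SNR = P_sig − N = −92.8 − (−98.24) = 5.44 dB → 5.4 dB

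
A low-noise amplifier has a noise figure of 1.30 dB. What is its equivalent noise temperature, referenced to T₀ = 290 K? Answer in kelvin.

F = 10^(1.30/10) = 1.34896
T_e = (F − 1)·T₀ = (1.34896 − 1) × 290 = 101 K

101 K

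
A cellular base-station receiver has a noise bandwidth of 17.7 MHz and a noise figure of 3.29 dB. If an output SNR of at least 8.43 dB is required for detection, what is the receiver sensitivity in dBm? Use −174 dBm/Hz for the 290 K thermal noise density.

Sensitivity = −174 + 10 log₁₀(B) + NF + SNR_min
= −174 + 72.48 + 3.29 + 8.43
= −89.80 dBm → −89.8 dBm

−89.8 dBm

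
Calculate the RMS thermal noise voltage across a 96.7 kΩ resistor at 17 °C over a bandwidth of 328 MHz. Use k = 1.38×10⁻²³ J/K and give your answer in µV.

T = 17 °C + 273.15 = 290.15 K
V_n = √(4kTRB)
4kTRB = 4 × 1.38×10⁻²³ × 290.15 × 9.67×10⁴ × 3.28×10⁸ = 5.08×10⁻⁷ V²
V_n = √(5.08×10⁻⁷) = 7.13×10⁻⁴ V = 713 µV

713 µV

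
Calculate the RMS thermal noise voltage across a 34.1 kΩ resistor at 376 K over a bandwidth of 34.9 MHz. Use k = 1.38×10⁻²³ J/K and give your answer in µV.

157 µV

V_n = √(4kTRB)
4kTRB = 4 × 1.38×10⁻²³ × 376 × 3.41×10⁴ × 3.49×10⁷ = 2.47×10⁻⁸ V²
V_n = √(2.47×10⁻⁸) = 1.57×10⁻⁴ V = 157 µV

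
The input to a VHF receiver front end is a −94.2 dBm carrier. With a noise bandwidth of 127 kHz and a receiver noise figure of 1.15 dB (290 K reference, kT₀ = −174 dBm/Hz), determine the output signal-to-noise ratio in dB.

27.6 dB

Noise floor: N = −174 + 10 log₁₀(B) + NF
10 log₁₀(1.27×10⁵) = 51.04 dB
N = −174 + 51.04 + 1.15 = −121.81 dBm
SNR = P_sig − N = −94.2 − (−121.81) = 27.61 dB → 27.6 dB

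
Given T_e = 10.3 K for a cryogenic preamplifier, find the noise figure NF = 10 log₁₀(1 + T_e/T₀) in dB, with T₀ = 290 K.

0.152 dB

F = 1 + T_e/T₀ = 1 + 10.3/290 = 1.03552
NF = 10 log₁₀(1.03552) = 0.152 dB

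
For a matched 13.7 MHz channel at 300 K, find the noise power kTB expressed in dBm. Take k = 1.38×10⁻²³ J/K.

−102.5 dBm

P_n = kTB = 1.38×10⁻²³ × 300 × 1.37×10⁷ = 5.67×10⁻¹⁴ W
In dBm: 10 log₁₀(5.67×10⁻¹⁴ / 10⁻³) = −102.5 dBm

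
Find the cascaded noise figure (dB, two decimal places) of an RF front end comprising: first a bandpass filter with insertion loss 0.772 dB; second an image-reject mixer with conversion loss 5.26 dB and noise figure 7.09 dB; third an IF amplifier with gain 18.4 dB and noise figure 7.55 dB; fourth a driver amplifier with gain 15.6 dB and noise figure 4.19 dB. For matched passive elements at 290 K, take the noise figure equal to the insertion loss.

Convert to linear (a loss of L dB is a gain of −L dB): F_i = 10^(NF_i/10), G_i = 10^(G_i,dB/10)
  Stage 1: F_1 = 10^(0.772/10) = 1.195, G_1 = 10^(−0.772/10) = 0.8371
  Stage 2: F_2 = 10^(7.09/10) = 5.117, G_2 = 10^(−5.26/10) = 0.2979
  Stage 3: F_3 = 10^(7.55/10) = 5.689, G_3 = 10^(18.4/10) = 69.18
  Stage 4: F_4 = 10^(4.19/10) = 2.624, G_4 = 10^(15.6/10) = 36.31
Friis cascade:
  F = 1.195 + (5.117 − 1)/0.8371 + (5.689 − 1)/0.2493 + (2.624 − 1)/17.25 = 25.01
NF = 10 log₁₀(25.01) = 13.98 dB

13.98 dB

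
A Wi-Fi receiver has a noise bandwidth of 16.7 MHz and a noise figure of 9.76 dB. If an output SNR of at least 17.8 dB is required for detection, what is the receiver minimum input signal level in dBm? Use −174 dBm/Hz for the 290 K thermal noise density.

Sensitivity = −174 + 10 log₁₀(B) + NF + SNR_min
= −174 + 72.23 + 9.76 + 17.8
= −74.21 dBm → −74.2 dBm

−74.2 dBm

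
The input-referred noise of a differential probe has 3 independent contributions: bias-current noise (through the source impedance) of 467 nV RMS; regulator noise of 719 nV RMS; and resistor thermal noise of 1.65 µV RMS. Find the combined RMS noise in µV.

Uncorrelated sources add in power (mean-square): V_tot = √(ΣV_i²)
V_tot = √[(4.67×10⁻⁷)² + (7.19×10⁻⁷)² + (1.65×10⁻⁶)²] = 1.86×10⁻⁶ V = 1.86 µV

1.86 µV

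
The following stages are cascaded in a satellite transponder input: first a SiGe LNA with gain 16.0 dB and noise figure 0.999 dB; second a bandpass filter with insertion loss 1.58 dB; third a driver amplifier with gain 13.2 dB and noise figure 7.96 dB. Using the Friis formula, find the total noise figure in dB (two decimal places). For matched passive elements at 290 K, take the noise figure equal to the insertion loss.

1.64 dB

Convert to linear (a loss of L dB is a gain of −L dB): F_i = 10^(NF_i/10), G_i = 10^(G_i,dB/10)
  Stage 1: F_1 = 10^(0.999/10) = 1.259, G_1 = 10^(16.0/10) = 39.81
  Stage 2: F_2 = 10^(1.58/10) = 1.439, G_2 = 10^(−1.58/10) = 0.6950
  Stage 3: F_3 = 10^(7.96/10) = 6.252, G_3 = 10^(13.2/10) = 20.89
Friis cascade:
  F = 1.259 + (1.439 − 1)/39.81 + (6.252 − 1)/27.67 = 1.459
NF = 10 log₁₀(1.459) = 1.64 dB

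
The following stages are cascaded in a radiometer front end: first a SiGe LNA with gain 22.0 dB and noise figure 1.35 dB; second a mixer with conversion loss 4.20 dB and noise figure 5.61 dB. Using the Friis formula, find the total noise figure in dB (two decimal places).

Convert to linear (a loss of L dB is a gain of −L dB): F_i = 10^(NF_i/10), G_i = 10^(G_i,dB/10)
  Stage 1: F_1 = 10^(1.35/10) = 1.365, G_1 = 10^(22.0/10) = 158.5
  Stage 2: F_2 = 10^(5.61/10) = 3.639, G_2 = 10^(−4.20/10) = 0.3802
Friis cascade:
  F = 1.365 + (3.639 − 1)/158.5 = 1.381
NF = 10 log₁₀(1.381) = 1.40 dB

1.40 dB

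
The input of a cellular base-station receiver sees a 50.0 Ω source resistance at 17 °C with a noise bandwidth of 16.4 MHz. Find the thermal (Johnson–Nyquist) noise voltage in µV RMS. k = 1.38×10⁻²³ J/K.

T = 17 °C + 273.15 = 290.15 K
V_n = √(4kTRB)
4kTRB = 4 × 1.38×10⁻²³ × 290.15 × 5.00×10¹ × 1.64×10⁷ = 1.31×10⁻¹¹ V²
V_n = √(1.31×10⁻¹¹) = 3.62×10⁻⁶ V = 3.62 µV

3.62 µV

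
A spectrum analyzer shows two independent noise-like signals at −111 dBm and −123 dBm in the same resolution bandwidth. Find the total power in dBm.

Convert to linear, add, convert back:
P₁ = 7.94×10⁻¹⁵ W, P₂ = 5.01×10⁻¹⁶ W
P_tot = 8.44×10⁻¹⁵ W → 10 log₁₀(P_tot / 10⁻³) = −110.7 dBm

−110.7 dBm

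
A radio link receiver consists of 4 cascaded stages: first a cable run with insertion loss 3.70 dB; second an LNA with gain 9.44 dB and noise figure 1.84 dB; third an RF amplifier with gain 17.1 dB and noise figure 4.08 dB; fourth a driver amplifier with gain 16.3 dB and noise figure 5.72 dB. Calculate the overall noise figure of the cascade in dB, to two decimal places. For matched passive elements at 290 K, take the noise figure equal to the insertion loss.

6.03 dB

Convert to linear (a loss of L dB is a gain of −L dB): F_i = 10^(NF_i/10), G_i = 10^(G_i,dB/10)
  Stage 1: F_1 = 10^(3.70/10) = 2.344, G_1 = 10^(−3.70/10) = 0.4266
  Stage 2: F_2 = 10^(1.84/10) = 1.528, G_2 = 10^(9.44/10) = 8.790
  Stage 3: F_3 = 10^(4.08/10) = 2.559, G_3 = 10^(17.1/10) = 51.29
  Stage 4: F_4 = 10^(5.72/10) = 3.733, G_4 = 10^(16.3/10) = 42.66
Friis cascade:
  F = 2.344 + (1.528 − 1)/0.4266 + (2.559 − 1)/3.750 + (3.733 − 1)/192.3 = 4.011
NF = 10 log₁₀(4.011) = 6.03 dB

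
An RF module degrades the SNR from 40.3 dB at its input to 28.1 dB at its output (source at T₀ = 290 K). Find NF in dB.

12.2 dB

NF (dB) = SNR_in(dB) − SNR_out(dB) when the source is at T₀
NF = 40.3 − 28.1 = 12.2 dB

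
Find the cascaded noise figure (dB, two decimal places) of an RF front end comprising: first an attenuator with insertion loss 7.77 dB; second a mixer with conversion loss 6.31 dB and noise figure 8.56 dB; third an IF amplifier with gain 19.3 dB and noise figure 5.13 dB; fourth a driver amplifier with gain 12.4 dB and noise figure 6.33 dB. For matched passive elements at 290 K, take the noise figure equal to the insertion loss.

20.07 dB

Convert to linear (a loss of L dB is a gain of −L dB): F_i = 10^(NF_i/10), G_i = 10^(G_i,dB/10)
  Stage 1: F_1 = 10^(7.77/10) = 5.984, G_1 = 10^(−7.77/10) = 0.1671
  Stage 2: F_2 = 10^(8.56/10) = 7.178, G_2 = 10^(−6.31/10) = 0.2339
  Stage 3: F_3 = 10^(5.13/10) = 3.258, G_3 = 10^(19.3/10) = 85.11
  Stage 4: F_4 = 10^(6.33/10) = 4.295, G_4 = 10^(12.4/10) = 17.38
Friis cascade:
  F = 5.984 + (7.178 − 1)/0.1671 + (3.258 − 1)/0.03908 + (4.295 − 1)/3.327 = 101.7
NF = 10 log₁₀(101.7) = 20.07 dB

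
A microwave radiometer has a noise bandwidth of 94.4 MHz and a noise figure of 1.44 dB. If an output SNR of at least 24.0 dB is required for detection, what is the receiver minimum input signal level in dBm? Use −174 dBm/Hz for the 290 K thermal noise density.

Sensitivity = −174 + 10 log₁₀(B) + NF + SNR_min
= −174 + 79.75 + 1.44 + 24.0
= −68.81 dBm → −68.8 dBm

−68.8 dBm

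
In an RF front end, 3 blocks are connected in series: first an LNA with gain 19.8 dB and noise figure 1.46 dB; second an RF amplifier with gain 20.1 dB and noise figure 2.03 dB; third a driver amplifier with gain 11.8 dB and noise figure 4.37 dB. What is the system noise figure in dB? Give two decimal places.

Convert to linear (a loss of L dB is a gain of −L dB): F_i = 10^(NF_i/10), G_i = 10^(G_i,dB/10)
  Stage 1: F_1 = 10^(1.46/10) = 1.400, G_1 = 10^(19.8/10) = 95.50
  Stage 2: F_2 = 10^(2.03/10) = 1.596, G_2 = 10^(20.1/10) = 102.3
  Stage 3: F_3 = 10^(4.37/10) = 2.735, G_3 = 10^(11.8/10) = 15.14
Friis cascade:
  F = 1.400 + (1.596 − 1)/95.50 + (2.735 − 1)/9772 = 1.406
NF = 10 log₁₀(1.406) = 1.48 dB

1.48 dB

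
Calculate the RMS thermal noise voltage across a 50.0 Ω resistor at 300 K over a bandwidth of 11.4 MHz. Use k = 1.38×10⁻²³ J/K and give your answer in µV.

V_n = √(4kTRB)
4kTRB = 4 × 1.38×10⁻²³ × 300 × 5.00×10¹ × 1.14×10⁷ = 9.44×10⁻¹² V²
V_n = √(9.44×10⁻¹²) = 3.07×10⁻⁶ V = 3.07 µV

3.07 µV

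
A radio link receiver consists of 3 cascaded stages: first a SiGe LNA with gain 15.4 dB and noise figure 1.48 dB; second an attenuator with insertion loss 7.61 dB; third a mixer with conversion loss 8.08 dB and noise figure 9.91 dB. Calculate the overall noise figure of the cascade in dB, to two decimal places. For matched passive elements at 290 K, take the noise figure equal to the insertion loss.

Convert to linear (a loss of L dB is a gain of −L dB): F_i = 10^(NF_i/10), G_i = 10^(G_i,dB/10)
  Stage 1: F_1 = 10^(1.48/10) = 1.406, G_1 = 10^(15.4/10) = 34.67
  Stage 2: F_2 = 10^(7.61/10) = 5.768, G_2 = 10^(−7.61/10) = 0.1734
  Stage 3: F_3 = 10^(9.91/10) = 9.795, G_3 = 10^(−8.08/10) = 0.1556
Friis cascade:
  F = 1.406 + (5.768 − 1)/34.67 + (9.795 − 1)/6.012 = 3.007
NF = 10 log₁₀(3.007) = 4.78 dB

4.78 dB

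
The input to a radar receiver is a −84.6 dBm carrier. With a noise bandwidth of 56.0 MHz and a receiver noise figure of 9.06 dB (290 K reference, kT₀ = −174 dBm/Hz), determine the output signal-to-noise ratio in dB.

2.9 dB

Noise floor: N = −174 + 10 log₁₀(B) + NF
10 log₁₀(5.60×10⁷) = 77.48 dB
N = −174 + 77.48 + 9.06 = −87.46 dBm
SNR = P_sig − N = −84.6 − (−87.46) = 2.86 dB → 2.9 dB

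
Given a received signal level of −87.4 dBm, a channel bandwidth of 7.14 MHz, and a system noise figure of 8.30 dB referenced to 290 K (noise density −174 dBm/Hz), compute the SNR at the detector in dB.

9.8 dB

Noise floor: N = −174 + 10 log₁₀(B) + NF
10 log₁₀(7.14×10⁶) = 68.54 dB
N = −174 + 68.54 + 8.30 = −97.16 dBm
SNR = P_sig − N = −87.4 − (−97.16) = 9.76 dB → 9.8 dB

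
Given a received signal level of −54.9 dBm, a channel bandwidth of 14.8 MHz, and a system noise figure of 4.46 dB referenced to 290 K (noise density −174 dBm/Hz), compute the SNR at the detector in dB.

42.9 dB

Noise floor: N = −174 + 10 log₁₀(B) + NF
10 log₁₀(1.48×10⁷) = 71.7 dB
N = −174 + 71.7 + 4.46 = −97.84 dBm
SNR = P_sig − N = −54.9 − (−97.84) = 42.94 dB → 42.9 dB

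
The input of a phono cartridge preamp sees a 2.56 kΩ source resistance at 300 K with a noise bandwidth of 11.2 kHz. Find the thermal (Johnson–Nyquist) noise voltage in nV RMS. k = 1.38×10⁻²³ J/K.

689 nV

V_n = √(4kTRB)
4kTRB = 4 × 1.38×10⁻²³ × 300 × 2.56×10³ × 1.12×10⁴ = 4.75×10⁻¹³ V²
V_n = √(4.75×10⁻¹³) = 6.89×10⁻⁷ V = 689 nV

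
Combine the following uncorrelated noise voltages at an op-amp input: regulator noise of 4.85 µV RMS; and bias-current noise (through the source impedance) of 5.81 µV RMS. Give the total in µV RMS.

7.57 µV

Uncorrelated sources add in power (mean-square): V_tot = √(ΣV_i²)
V_tot = √[(4.85×10⁻⁶)² + (5.81×10⁻⁶)²] = 7.57×10⁻⁶ V = 7.57 µV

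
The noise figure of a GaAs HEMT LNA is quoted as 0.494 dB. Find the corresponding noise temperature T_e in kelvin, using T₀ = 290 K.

F = 10^(0.494/10) = 1.12047
T_e = (F − 1)·T₀ = (1.12047 − 1) × 290 = 34.9 K

34.9 K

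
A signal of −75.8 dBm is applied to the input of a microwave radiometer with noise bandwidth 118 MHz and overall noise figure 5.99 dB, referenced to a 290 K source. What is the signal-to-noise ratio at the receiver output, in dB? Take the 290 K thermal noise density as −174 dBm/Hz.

11.5 dB

Noise floor: N = −174 + 10 log₁₀(B) + NF
10 log₁₀(1.18×10⁸) = 80.72 dB
N = −174 + 80.72 + 5.99 = −87.29 dBm
SNR = P_sig − N = −75.8 − (−87.29) = 11.49 dB → 11.5 dB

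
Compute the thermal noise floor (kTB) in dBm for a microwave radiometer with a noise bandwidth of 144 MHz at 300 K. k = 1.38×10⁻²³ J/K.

P_n = kTB = 1.38×10⁻²³ × 300 × 1.44×10⁸ = 5.96×10⁻¹³ W
In dBm: 10 log₁₀(5.96×10⁻¹³ / 10⁻³) = −92.2 dBm

−92.2 dBm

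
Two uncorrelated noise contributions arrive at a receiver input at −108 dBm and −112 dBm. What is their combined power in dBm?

Convert to linear, add, convert back:
P₁ = 1.58×10⁻¹⁴ W, P₂ = 6.31×10⁻¹⁵ W
P_tot = 2.22×10⁻¹⁴ W → 10 log₁₀(P_tot / 10⁻³) = −106.5 dBm

−106.5 dBm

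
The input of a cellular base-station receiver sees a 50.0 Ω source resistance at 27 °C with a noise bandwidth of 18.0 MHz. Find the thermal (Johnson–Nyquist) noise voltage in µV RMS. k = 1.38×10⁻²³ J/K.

T = 27 °C + 273.15 = 300.15 K
V_n = √(4kTRB)
4kTRB = 4 × 1.38×10⁻²³ × 300.15 × 5.00×10¹ × 1.80×10⁷ = 1.49×10⁻¹¹ V²
V_n = √(1.49×10⁻¹¹) = 3.86×10⁻⁶ V = 3.86 µV

3.86 µV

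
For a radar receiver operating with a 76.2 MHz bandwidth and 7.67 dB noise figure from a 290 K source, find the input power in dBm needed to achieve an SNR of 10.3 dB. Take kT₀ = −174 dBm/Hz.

Sensitivity = −174 + 10 log₁₀(B) + NF + SNR_min
= −174 + 78.82 + 7.67 + 10.3
= −77.21 dBm → −77.2 dBm

−77.2 dBm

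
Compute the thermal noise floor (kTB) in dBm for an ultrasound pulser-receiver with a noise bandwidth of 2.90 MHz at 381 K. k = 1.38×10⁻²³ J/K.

−108.2 dBm

P_n = kTB = 1.38×10⁻²³ × 381 × 2.90×10⁶ = 1.52×10⁻¹⁴ W
In dBm: 10 log₁₀(1.52×10⁻¹⁴ / 10⁻³) = −108.2 dBm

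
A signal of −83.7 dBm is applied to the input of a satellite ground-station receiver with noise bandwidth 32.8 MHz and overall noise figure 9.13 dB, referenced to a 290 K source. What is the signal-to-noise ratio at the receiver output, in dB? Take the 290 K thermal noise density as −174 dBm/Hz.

6.0 dB

Noise floor: N = −174 + 10 log₁₀(B) + NF
10 log₁₀(3.28×10⁷) = 75.16 dB
N = −174 + 75.16 + 9.13 = −89.71 dBm
SNR = P_sig − N = −83.7 − (−89.71) = 6.01 dB → 6.0 dB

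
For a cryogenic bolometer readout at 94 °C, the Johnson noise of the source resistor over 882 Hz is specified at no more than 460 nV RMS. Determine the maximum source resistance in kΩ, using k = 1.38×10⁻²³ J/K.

11.8 kΩ

T = 94 °C + 273.15 = 367.15 K
Johnson–Nyquist: V_n = √(4kTRB) ⇒ R = V_n² / (4kTB)
4kTB = 4 × 1.38×10⁻²³ × 367.15 × 8.82×10² = 1.79×10⁻¹⁷
R = (4.60×10⁻⁷)² / 1.79×10⁻¹⁷ = 1.18×10⁴ Ω = 11.8 kΩ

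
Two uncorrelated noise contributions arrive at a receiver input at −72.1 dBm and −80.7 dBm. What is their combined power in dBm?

Convert to linear, add, convert back:
P₁ = 6.17×10⁻¹¹ W, P₂ = 8.51×10⁻¹² W
P_tot = 7.02×10⁻¹¹ W → 10 log₁₀(P_tot / 10⁻³) = −71.5 dBm

−71.5 dBm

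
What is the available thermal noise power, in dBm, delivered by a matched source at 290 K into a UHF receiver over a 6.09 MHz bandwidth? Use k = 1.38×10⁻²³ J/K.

−106.1 dBm

P_n = kTB = 1.38×10⁻²³ × 290 × 6.09×10⁶ = 2.44×10⁻¹⁴ W
In dBm: 10 log₁₀(2.44×10⁻¹⁴ / 10⁻³) = −106.1 dBm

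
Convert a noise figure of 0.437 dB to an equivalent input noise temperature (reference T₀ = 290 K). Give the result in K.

30.7 K

F = 10^(0.437/10) = 1.10586
T_e = (F − 1)·T₀ = (1.10586 − 1) × 290 = 30.7 K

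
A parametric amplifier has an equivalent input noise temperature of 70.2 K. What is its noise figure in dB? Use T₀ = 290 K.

0.941 dB

F = 1 + T_e/T₀ = 1 + 70.2/290 = 1.24207
NF = 10 log₁₀(1.24207) = 0.941 dB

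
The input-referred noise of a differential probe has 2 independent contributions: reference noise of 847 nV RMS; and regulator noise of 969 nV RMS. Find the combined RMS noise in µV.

1.29 µV

Uncorrelated sources add in power (mean-square): V_tot = √(ΣV_i²)
V_tot = √[(8.47×10⁻⁷)² + (9.69×10⁻⁷)²] = 1.29×10⁻⁶ V = 1.29 µV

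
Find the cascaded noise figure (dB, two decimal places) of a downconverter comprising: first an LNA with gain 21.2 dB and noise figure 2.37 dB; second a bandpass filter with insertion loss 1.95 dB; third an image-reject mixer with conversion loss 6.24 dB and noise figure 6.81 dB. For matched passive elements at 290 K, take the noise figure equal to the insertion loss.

Convert to linear (a loss of L dB is a gain of −L dB): F_i = 10^(NF_i/10), G_i = 10^(G_i,dB/10)
  Stage 1: F_1 = 10^(2.37/10) = 1.726, G_1 = 10^(21.2/10) = 131.8
  Stage 2: F_2 = 10^(1.95/10) = 1.567, G_2 = 10^(−1.95/10) = 0.6383
  Stage 3: F_3 = 10^(6.81/10) = 4.797, G_3 = 10^(−6.24/10) = 0.2377
Friis cascade:
  F = 1.726 + (1.567 − 1)/131.8 + (4.797 − 1)/84.14 = 1.775
NF = 10 log₁₀(1.775) = 2.49 dB

2.49 dB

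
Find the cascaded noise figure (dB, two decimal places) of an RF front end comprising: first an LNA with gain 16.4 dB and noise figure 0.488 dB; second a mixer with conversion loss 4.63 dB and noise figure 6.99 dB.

Convert to linear (a loss of L dB is a gain of −L dB): F_i = 10^(NF_i/10), G_i = 10^(G_i,dB/10)
  Stage 1: F_1 = 10^(0.488/10) = 1.119, G_1 = 10^(16.4/10) = 43.65
  Stage 2: F_2 = 10^(6.99/10) = 5.000, G_2 = 10^(−4.63/10) = 0.3443
Friis cascade:
  F = 1.119 + (5.000 − 1)/43.65 = 1.211
NF = 10 log₁₀(1.211) = 0.83 dB

0.83 dB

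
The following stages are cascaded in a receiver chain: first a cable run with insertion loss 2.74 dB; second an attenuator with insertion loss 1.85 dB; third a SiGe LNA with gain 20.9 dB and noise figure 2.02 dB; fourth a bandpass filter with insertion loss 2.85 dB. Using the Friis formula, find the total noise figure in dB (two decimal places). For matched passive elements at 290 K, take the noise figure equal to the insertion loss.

6.63 dB

Convert to linear (a loss of L dB is a gain of −L dB): F_i = 10^(NF_i/10), G_i = 10^(G_i,dB/10)
  Stage 1: F_1 = 10^(2.74/10) = 1.879, G_1 = 10^(−2.74/10) = 0.5321
  Stage 2: F_2 = 10^(1.85/10) = 1.531, G_2 = 10^(−1.85/10) = 0.6531
  Stage 3: F_3 = 10^(2.02/10) = 1.592, G_3 = 10^(20.9/10) = 123.0
  Stage 4: F_4 = 10^(2.85/10) = 1.928, G_4 = 10^(−2.85/10) = 0.5188
Friis cascade:
  F = 1.879 + (1.531 − 1)/0.5321 + (1.592 − 1)/0.3475 + (1.928 − 1)/42.76 = 4.603
NF = 10 log₁₀(4.603) = 6.63 dB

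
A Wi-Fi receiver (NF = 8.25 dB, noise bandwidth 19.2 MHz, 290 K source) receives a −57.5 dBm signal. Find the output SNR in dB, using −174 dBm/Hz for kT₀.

Noise floor: N = −174 + 10 log₁₀(B) + NF
10 log₁₀(1.92×10⁷) = 72.83 dB
N = −174 + 72.83 + 8.25 = −92.92 dBm
SNR = P_sig − N = −57.5 − (−92.92) = 35.42 dB → 35.4 dB

35.4 dB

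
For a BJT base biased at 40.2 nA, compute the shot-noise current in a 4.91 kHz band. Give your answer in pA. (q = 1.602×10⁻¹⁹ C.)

7.95 pA

I_n = √(2qI·B)
2qI·B = 2 × 1.602×10⁻¹⁹ × 4.02×10⁻⁸ × 4.91×10³ = 6.32×10⁻²³ A²
I_n = √(6.32×10⁻²³) = 7.95×10⁻¹² A = 7.95 pA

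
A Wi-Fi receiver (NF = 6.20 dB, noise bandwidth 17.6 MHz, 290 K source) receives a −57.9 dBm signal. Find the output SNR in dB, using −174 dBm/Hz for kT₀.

Noise floor: N = −174 + 10 log₁₀(B) + NF
10 log₁₀(1.76×10⁷) = 72.46 dB
N = −174 + 72.46 + 6.20 = −95.34 dBm
SNR = P_sig − N = −57.9 − (−95.34) = 37.44 dB → 37.4 dB

37.4 dB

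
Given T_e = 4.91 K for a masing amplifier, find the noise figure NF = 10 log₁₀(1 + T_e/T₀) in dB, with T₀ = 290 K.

F = 1 + T_e/T₀ = 1 + 4.91/290 = 1.01693
NF = 10 log₁₀(1.01693) = 0.073 dB

0.073 dB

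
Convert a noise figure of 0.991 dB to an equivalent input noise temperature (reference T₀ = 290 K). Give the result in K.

74.3 K

F = 10^(0.991/10) = 1.25632
T_e = (F − 1)·T₀ = (1.25632 − 1) × 290 = 74.3 K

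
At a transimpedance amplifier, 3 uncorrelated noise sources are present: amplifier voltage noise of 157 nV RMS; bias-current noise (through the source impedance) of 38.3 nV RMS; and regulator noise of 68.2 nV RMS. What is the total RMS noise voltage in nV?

Uncorrelated sources add in power (mean-square): V_tot = √(ΣV_i²)
V_tot = √[(1.57×10⁻⁷)² + (3.83×10⁻⁸)² + (6.82×10⁻⁸)²] = 1.75×10⁻⁷ V = 175 nV

175 nV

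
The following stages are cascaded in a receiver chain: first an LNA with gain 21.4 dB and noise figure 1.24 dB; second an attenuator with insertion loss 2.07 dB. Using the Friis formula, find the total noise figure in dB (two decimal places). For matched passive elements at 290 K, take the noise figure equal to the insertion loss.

Convert to linear (a loss of L dB is a gain of −L dB): F_i = 10^(NF_i/10), G_i = 10^(G_i,dB/10)
  Stage 1: F_1 = 10^(1.24/10) = 1.330, G_1 = 10^(21.4/10) = 138.0
  Stage 2: F_2 = 10^(2.07/10) = 1.611, G_2 = 10^(−2.07/10) = 0.6209
Friis cascade:
  F = 1.330 + (1.611 − 1)/138.0 = 1.335
NF = 10 log₁₀(1.335) = 1.25 dB

1.25 dB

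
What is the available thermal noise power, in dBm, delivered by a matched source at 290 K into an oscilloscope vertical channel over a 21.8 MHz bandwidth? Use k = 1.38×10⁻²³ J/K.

P_n = kTB = 1.38×10⁻²³ × 290 × 2.18×10⁷ = 8.72×10⁻¹⁴ W
In dBm: 10 log₁₀(8.72×10⁻¹⁴ / 10⁻³) = −100.6 dBm

−100.6 dBm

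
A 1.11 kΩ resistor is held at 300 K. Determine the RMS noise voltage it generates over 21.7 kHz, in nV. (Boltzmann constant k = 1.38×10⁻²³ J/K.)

632 nV

V_n = √(4kTRB)
4kTRB = 4 × 1.38×10⁻²³ × 300 × 1.11×10³ × 2.17×10⁴ = 3.99×10⁻¹³ V²
V_n = √(3.99×10⁻¹³) = 6.32×10⁻⁷ V = 632 nV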